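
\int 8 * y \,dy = 4*y^2 + C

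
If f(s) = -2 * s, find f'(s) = -2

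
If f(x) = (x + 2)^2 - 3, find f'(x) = 2*x + 4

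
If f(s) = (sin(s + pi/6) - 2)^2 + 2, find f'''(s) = -4*sin(2*s + pi/3) + 4*cos(s + pi/6)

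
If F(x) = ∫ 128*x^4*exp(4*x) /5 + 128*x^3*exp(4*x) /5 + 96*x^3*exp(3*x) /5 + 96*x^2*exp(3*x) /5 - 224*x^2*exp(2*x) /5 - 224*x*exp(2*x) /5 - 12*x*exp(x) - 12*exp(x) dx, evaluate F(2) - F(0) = -96*exp(4) - 24*exp(2) + 2*(-16*exp(4) - 4*exp(2))^2/5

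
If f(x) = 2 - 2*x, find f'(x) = -2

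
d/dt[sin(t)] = cos(t)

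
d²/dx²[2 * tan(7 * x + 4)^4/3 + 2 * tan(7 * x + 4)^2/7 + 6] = 1960*tan(7*x + 4)^6/3 + 3388*tan(7*x + 4)^4/3 + 504*tan(7*x + 4)^2 + 28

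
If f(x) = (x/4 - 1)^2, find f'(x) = x/8 - 1/2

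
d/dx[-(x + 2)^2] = -2*x - 4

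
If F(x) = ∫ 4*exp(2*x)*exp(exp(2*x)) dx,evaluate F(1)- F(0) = -2*E + 2*exp(exp(2))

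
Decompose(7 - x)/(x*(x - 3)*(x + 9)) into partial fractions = 4/(27*(x + 9)) + 1/(9*(x - 3)) - 7/(27*x)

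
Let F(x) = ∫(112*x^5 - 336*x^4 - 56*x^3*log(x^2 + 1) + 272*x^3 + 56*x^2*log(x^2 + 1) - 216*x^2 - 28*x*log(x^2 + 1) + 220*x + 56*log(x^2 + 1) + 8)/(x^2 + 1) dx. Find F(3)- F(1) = -7*(log(2) + 2)^2 - 16 - 2*log(2) + 2*log(10) + 7*(-6 + log(10))^2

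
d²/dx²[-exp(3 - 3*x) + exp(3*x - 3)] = (9*exp(6*x - 6) - 9)*exp(3 - 3*x)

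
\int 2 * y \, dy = y^2 + C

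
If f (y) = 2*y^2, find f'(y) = 4*y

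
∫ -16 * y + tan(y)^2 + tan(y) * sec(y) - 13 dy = -8*y^2 - 14*y + tan(y) + sec(y) + C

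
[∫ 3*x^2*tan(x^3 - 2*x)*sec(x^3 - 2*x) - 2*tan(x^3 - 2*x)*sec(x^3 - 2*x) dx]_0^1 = -1 + sec(1)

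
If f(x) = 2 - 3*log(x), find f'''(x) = -6/x^3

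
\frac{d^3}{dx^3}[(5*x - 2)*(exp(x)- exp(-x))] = (5*x*exp(2*x) + 5*x + 13*exp(2*x) - 17)*exp(-x)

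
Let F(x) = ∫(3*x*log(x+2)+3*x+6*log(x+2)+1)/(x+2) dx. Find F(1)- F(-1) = 4*log(3)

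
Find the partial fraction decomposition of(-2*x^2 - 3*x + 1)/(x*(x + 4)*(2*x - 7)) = -136/(105*(2*x - 7)) - 19/(60*(x + 4)) - 1/(28*x)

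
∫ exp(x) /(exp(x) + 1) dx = log(3*exp(x) + 3) + C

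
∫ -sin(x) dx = cos(x) + C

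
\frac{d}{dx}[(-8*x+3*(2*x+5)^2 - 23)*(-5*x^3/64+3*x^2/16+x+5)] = -75*x^4/16 - 29*x^3/4 + 849*x^2/16 + 487*x/2 + 312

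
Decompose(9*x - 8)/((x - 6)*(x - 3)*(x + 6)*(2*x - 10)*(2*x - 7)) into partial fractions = 188/(285*(2*x - 7)) - 31/(22572*(x + 6)) - 19/(108*(x - 3)) - 37/(132*(x - 5)) + 23/(180*(x - 6))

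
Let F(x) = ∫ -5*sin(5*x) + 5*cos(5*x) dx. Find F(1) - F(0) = -1 + sin(5) + cos(5)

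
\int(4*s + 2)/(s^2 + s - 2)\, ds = 2*log(-s^2 - s + 2) + C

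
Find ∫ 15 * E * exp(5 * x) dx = 3*exp(5*x + 1) + C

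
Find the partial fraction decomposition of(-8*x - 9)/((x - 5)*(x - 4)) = 41/(x - 4) - 49/(x - 5)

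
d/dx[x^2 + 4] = 2*x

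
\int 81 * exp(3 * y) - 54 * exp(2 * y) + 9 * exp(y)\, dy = (3*exp(y) - 1)^3 + C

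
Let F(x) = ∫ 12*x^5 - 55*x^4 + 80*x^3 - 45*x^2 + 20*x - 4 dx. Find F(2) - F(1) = 6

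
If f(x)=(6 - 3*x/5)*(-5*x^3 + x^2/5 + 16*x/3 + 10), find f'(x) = 12*x^3 - 2259*x^2/25 - 4*x + 26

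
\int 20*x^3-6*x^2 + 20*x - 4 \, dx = 5*x^4 - 2*x^3 + 10*x^2 - 4*x + C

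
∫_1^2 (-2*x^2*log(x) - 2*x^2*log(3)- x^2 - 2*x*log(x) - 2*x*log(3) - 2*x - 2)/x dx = -10*log(6) + 5*log(3)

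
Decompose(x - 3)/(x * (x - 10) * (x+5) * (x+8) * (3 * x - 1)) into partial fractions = 27/(1450*(3*x - 1)) - 11/(10800*(x + 8)) + 1/(450*(x + 5)) + 7/(78300*(x - 10)) - 3/(400*x)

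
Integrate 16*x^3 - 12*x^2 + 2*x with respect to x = 4*x^4 - 4*x^3 + x^2 + C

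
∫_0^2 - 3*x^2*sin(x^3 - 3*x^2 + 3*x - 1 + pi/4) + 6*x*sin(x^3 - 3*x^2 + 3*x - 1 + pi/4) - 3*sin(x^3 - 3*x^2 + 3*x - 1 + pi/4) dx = -sqrt(2)*sin(1)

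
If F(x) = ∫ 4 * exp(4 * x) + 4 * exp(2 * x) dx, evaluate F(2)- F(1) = -(1 + exp(2))^2 + (1 + exp(4))^2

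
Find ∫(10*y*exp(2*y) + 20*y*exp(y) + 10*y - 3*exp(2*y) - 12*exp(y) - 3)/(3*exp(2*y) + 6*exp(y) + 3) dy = (y*(5*y - 3)*(exp(y) + 1) - 6*exp(y))/(3*(exp(y) + 1)) + C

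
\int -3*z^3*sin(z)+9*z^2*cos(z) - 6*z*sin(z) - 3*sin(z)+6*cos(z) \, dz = (3*z^3 + 6*z + 3)*cos(z) + C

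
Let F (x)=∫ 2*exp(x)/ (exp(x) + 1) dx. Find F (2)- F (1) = -2*log(1 + E) + 2*log(1 + exp(2))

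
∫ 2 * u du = u^2 + C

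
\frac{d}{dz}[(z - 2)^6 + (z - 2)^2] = 6*z^5 - 60*z^4 + 240*z^3 - 480*z^2 + 482*z - 196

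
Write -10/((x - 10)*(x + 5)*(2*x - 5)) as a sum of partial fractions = 8/(45*(2*x - 5)) - 2/(45*(x + 5)) - 2/(45*(x - 10))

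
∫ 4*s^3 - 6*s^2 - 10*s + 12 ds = s^4 - 2*s^3 - 5*s^2 + 12*s + C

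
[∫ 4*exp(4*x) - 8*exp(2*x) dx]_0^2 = -1 + (-2 + exp(4))^2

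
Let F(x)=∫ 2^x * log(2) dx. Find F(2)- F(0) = 3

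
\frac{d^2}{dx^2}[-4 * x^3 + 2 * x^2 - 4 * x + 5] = 4 - 24*x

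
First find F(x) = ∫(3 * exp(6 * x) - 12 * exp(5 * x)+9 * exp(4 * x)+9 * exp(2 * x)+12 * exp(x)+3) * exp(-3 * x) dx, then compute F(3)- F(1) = -(-2 - exp(-1) + E)^3 + (-2 - exp(-3) + exp(3))^3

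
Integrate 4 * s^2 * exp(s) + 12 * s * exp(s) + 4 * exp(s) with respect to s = 4*s*(s + 1)*exp(s) + C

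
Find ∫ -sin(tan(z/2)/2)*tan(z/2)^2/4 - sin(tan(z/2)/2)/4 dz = cos(tan(z/2)/2) + C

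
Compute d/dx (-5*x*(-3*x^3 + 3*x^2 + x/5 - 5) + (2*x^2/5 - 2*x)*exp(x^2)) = 4*x^3*exp(x^2)/5 + 60*x^3 - 4*x^2*exp(x^2) - 45*x^2 + 4*x*exp(x^2)/5 - 2*x - 2*exp(x^2) + 25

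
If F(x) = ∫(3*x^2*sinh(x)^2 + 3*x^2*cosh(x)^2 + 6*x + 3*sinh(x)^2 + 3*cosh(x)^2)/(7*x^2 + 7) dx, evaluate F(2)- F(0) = 3*log(5)/7 + 3*sinh(4)/14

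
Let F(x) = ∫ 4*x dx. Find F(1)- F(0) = 2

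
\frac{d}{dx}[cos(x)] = -sin(x)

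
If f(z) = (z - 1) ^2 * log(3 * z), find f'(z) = (2*z^2*log(z) + z^2 + 2*z^2*log(3) - 2*z*log(z) - 2*z*log(3) - 2*z + 1)/z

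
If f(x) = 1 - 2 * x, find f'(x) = -2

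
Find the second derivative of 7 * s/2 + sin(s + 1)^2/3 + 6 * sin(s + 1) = -6*sin(s + 1) + 2*cos(2*s + 2)/3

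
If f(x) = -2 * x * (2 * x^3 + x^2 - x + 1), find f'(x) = -16*x^3 - 6*x^2 + 4*x - 2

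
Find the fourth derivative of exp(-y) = exp(-y)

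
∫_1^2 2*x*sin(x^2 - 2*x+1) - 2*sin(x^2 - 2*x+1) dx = 1 - cos(1)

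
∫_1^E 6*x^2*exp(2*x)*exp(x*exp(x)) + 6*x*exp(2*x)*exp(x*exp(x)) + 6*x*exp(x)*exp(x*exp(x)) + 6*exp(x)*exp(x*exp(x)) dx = -6*exp(1 + E) + 6*exp(1 + E + E*exp(E))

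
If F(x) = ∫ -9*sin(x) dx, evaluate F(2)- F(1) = -9*cos(1) + 9*cos(2)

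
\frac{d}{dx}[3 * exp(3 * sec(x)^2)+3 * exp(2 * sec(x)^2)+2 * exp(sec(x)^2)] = 2*(9*exp(2/cos(x)^2) + 6*exp(cos(x)^(-2)) + 2)*exp(cos(x)^(-2))*sin(x)/cos(x)^3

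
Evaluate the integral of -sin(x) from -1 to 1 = 0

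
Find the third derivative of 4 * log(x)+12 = 8/x^3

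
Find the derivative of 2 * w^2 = 4*w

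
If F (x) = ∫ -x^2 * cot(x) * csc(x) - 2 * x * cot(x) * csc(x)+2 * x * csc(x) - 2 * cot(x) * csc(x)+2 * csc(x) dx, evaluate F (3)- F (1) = -5*csc(1) + 17*csc(3)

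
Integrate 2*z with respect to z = z^2 + C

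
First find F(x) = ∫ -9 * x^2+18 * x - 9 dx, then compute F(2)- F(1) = -3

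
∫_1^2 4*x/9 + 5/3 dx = 7/3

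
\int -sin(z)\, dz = cos(z) + C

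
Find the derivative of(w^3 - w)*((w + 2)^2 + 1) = 5*w^4 + 16*w^3 + 12*w^2 - 8*w - 5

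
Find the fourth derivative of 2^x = 2^x*log(2)^4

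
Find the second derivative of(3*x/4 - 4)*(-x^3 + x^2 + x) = -9*x^2 + 57*x/2 - 13/2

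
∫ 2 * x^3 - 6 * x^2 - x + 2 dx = x^4/2 - 2*x^3 - x^2/2 + 2*x + C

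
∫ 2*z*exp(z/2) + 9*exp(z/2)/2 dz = (4*z + 1)*exp(z/2) + C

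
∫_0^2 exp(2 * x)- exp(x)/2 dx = (-1 + exp(2))*exp(2)/2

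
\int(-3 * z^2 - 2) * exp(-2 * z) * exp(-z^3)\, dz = exp(-z*(z^2 + 2)) + C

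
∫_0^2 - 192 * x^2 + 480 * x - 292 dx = -136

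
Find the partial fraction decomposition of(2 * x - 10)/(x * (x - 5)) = 2/x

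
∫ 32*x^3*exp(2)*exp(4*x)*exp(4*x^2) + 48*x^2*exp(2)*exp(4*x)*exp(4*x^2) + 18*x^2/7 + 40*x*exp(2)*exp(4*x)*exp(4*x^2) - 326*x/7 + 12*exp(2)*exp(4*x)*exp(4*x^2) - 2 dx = (6*x + 5)*(x^2 - 28*x + 21)/7 + (4*x^2 + 4*x + 2)*exp(4*x^2 + 4*x + 2) + C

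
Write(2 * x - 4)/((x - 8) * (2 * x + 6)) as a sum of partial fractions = 5/(11*(x + 3)) + 6/(11*(x - 8))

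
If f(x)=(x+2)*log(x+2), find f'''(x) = -1/(x^2 + 4*x + 4)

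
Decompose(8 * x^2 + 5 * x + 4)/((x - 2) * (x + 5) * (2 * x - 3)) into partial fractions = -118/(13*(2*x - 3)) + 179/(91*(x + 5)) + 46/(7*(x - 2))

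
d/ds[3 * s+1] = 3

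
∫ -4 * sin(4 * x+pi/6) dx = cos(4*x + pi/6) + C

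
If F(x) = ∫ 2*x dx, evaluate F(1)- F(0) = 1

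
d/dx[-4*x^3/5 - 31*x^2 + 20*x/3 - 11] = -12*x^2/5 - 62*x + 20/3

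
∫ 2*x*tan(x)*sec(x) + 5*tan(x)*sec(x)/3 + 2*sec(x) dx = (2*x + 5/3)*sec(x) + C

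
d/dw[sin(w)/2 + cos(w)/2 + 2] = -sin(w)/2 + cos(w)/2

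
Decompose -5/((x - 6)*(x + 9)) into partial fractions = 1/(3*(x + 9)) - 1/(3*(x - 6))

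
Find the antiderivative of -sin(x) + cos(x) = sin(x) + cos(x) + C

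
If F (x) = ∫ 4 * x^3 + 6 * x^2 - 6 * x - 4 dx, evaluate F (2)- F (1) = 16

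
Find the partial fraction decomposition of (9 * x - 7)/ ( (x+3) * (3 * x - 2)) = -3/(11*(3*x - 2)) + 34/(11*(x + 3))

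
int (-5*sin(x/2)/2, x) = 5*cos(x/2) + C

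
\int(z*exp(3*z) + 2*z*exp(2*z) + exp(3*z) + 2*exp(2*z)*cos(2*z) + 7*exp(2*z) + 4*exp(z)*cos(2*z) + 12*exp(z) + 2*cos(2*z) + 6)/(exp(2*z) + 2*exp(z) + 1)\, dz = (z*exp(2*z) + (exp(z) + 1)*(6*z + sin(2*z) - 4))/(exp(z) + 1) + C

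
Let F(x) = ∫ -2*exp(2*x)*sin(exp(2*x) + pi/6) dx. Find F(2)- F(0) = -cos(pi/6 + 1) + cos(pi/6 + exp(4))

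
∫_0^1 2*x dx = 1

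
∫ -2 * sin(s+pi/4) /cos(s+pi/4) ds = 2*log(cos(s + pi/4)) + C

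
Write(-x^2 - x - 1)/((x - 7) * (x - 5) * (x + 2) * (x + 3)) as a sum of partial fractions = 7/(80*(x + 3)) - 1/(21*(x + 2)) + 31/(112*(x - 5)) - 19/(60*(x - 7))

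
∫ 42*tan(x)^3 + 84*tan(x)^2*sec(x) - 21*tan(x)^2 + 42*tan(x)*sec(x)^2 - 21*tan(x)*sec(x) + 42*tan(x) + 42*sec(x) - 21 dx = 21*(tan(x) + sec(x))^2 - 21*tan(x) - 21*sec(x) + C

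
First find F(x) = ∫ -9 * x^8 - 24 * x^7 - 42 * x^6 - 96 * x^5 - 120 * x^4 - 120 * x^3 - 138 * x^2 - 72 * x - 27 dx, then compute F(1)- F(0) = -189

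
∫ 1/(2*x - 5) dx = log(5 - 2*x)/2 + C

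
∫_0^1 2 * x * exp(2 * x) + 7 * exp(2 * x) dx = -3 + 4*exp(2)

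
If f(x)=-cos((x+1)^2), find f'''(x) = -8*x^3*sin(x^2 + 2*x + 1) - 24*x^2*sin(x^2 + 2*x + 1) - 24*x*sin(x^2 + 2*x + 1) + 12*x*cos(x^2 + 2*x + 1) - 8*sin(x^2 + 2*x + 1) + 12*cos(x^2 + 2*x + 1)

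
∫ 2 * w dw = w^2 + C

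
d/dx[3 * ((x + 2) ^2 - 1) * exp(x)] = 3*x^2*exp(x) + 18*x*exp(x) + 21*exp(x)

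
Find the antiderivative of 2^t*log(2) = 2^t + C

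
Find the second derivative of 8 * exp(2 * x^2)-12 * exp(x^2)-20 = 128*x^2*exp(2*x^2) - 48*x^2*exp(x^2) + 32*exp(2*x^2) - 24*exp(x^2)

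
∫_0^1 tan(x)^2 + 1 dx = tan(1)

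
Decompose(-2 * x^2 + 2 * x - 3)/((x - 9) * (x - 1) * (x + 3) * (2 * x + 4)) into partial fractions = 9/(32*(x + 3)) - 5/(22*(x + 2)) + 1/(64*(x - 1)) - 49/(704*(x - 9))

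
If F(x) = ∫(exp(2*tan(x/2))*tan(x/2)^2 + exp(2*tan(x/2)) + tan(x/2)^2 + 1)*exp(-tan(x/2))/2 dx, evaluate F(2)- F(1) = -exp(tan(1/2)) - exp(-tan(1)) + exp(-tan(1/2)) + exp(tan(1))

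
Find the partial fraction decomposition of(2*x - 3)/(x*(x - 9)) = 5/(3*(x - 9)) + 1/(3*x)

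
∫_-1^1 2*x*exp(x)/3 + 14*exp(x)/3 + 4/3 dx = -10*exp(-1)/3 + 8/3 + 14*E/3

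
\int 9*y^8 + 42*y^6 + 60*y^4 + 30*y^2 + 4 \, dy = y^9 + 6*y^7 + 12*y^5 + 10*y^3 + 4*y + C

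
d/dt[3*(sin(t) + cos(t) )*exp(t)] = 6*exp(t)*cos(t)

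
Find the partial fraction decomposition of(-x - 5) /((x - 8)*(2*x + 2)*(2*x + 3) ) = -7/(19*(2*x + 3)) + 2/(9*(x + 1)) - 13/(342*(x - 8))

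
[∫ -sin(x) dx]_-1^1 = 0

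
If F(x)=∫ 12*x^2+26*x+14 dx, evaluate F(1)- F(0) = 31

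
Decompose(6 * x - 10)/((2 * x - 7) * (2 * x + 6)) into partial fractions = 11/(13*(2*x - 7)) + 14/(13*(x + 3))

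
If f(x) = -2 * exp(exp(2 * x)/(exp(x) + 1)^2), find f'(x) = -4*exp(2*x + exp(2*x)/(exp(2*x) + 2*exp(x) + 1))/(exp(3*x) + 3*exp(2*x) + 3*exp(x) + 1)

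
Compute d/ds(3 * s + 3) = 3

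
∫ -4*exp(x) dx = -4*exp(x) + C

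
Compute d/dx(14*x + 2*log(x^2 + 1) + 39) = (14*x^2 + 4*x + 14)/(x^2 + 1)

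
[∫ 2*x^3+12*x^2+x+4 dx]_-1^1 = 16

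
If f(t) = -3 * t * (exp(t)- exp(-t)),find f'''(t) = (-3*t*exp(2*t) - 3*t - 9*exp(2*t) + 9)*exp(-t)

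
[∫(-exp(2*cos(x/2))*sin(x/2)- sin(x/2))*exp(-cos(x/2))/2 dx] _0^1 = -E - exp(-cos(1/2)) + exp(-1) + exp(cos(1/2))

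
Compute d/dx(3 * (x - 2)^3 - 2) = 9*x^2 - 36*x + 36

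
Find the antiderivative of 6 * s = 3*s^2 + C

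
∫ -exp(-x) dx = exp(-x) + C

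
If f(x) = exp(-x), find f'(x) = -exp(-x)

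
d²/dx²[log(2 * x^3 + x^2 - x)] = (-12*x^4 - 8*x^3 - 2*x^2 + 2*x - 1)/(4*x^6 + 4*x^5 - 3*x^4 - 2*x^3 + x^2)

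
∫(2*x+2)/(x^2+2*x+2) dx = log((x + 1)^2 + 1) + C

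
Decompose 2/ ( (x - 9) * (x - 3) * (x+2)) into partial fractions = 2/(55*(x + 2)) - 1/(15*(x - 3)) + 1/(33*(x - 9))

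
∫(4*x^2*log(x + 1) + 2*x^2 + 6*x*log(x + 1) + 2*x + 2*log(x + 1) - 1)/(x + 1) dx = (2*x^2 + 2*x - 1)*log(x + 1) + C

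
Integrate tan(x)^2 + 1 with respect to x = tan(x) + C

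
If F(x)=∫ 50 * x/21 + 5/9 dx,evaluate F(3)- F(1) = 670/63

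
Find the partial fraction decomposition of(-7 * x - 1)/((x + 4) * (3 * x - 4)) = -31/(16*(3*x - 4)) - 27/(16*(x + 4))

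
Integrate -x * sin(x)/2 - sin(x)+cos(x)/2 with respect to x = (x/2 + 1)*cos(x) + C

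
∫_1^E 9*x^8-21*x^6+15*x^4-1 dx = -E + exp(3) + (-E + exp(3))^3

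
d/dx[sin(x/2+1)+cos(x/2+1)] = sqrt(2)*cos(x/2 + pi/4 + 1)/2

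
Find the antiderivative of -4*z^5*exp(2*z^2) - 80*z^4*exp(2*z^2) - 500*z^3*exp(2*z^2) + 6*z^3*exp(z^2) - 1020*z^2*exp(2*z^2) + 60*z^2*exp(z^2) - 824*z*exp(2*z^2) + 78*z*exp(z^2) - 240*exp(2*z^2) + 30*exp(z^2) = -((z^2 + 10*z + 12)*exp(z^2) - 3)*(z^2 + 10*z + 12)*exp(z^2) + C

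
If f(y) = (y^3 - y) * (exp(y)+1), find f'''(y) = y^3*exp(y) + 9*y^2*exp(y) + 17*y*exp(y) + 3*exp(y) + 6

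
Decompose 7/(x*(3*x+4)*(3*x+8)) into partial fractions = 21/(32*(3*x + 8)) - 21/(16*(3*x + 4)) + 7/(32*x)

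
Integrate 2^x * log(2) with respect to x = 2^x + C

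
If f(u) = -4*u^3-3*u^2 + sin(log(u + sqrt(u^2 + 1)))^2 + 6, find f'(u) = (-12*u^4 - 12*u^3*sqrt(u^2 + 1) - 6*u^3 - 6*u^2*sqrt(u^2 + 1) - 12*u^2 + u*sin(2*log(u + sqrt(u^2 + 1))) - 6*u + sqrt(u^2 + 1)*sin(2*log(u + sqrt(u^2 + 1))))/(u^2 + u*sqrt(u^2 + 1) + 1)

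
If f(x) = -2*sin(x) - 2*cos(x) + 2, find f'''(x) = -2*sin(x) + 2*cos(x)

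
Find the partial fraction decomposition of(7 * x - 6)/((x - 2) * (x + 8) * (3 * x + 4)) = 69/(100*(3*x + 4)) - 31/(100*(x + 8)) + 2/(25*(x - 2))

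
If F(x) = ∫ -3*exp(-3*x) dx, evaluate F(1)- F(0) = -1 + exp(-3)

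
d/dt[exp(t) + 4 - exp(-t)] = (exp(2*t) + 1)*exp(-t)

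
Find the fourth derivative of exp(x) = exp(x)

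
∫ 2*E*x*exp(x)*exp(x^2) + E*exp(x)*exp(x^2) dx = exp(x^2 + x + 1) + C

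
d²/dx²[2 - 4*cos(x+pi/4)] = 4*cos(x + pi/4)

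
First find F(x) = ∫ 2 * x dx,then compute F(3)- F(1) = 8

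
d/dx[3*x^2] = 6*x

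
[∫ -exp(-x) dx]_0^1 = -1 + exp(-1)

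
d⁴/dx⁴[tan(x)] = 24*tan(x)^5 + 40*tan(x)^3 + 16*tan(x)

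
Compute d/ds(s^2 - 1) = 2*s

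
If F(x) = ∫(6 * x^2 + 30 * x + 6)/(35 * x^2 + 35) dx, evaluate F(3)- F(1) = -3*log(2)/7 + 12/35 + 3*log(10)/7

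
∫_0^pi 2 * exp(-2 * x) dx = (-exp(-pi) + exp(pi))*exp(-pi)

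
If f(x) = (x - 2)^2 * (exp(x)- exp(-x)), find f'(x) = (x^2*exp(2*x) + x^2 - 2*x*exp(2*x) - 6*x + 8)*exp(-x)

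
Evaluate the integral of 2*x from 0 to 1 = 1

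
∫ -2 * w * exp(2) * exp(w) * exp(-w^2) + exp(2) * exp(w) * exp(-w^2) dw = exp(-w^2 + w + 2) + C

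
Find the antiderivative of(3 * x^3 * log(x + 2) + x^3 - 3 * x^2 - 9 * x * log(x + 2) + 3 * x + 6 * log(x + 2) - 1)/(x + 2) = (x - 1)^3*log(x + 2) + C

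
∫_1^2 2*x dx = 3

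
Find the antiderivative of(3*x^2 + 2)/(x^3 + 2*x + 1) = log(x^3 + 2*x + 1) + C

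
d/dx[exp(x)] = exp(x)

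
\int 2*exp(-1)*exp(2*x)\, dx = exp(2*x - 1) + C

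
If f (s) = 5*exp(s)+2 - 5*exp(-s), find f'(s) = (5*exp(2*s) + 5)*exp(-s)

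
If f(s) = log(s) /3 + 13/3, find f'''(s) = 2/(3*s^3)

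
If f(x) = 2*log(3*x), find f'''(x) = 4/x^3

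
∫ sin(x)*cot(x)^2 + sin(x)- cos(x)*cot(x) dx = -cos(x) + C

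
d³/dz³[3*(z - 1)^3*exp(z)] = 3*z^3*exp(z) + 18*z^2*exp(z) + 9*z*exp(z) - 12*exp(z)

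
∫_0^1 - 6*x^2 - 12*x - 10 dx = -18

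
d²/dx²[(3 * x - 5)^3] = 162*x - 270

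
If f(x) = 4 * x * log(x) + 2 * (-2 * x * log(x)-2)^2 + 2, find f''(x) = (16*x*log(x)^2 + 48*x*log(x) + 16*x + 20)/x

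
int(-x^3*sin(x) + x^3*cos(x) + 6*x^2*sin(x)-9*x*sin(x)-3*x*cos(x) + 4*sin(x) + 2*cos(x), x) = sqrt(2)*(x - 1)^3*sin(x + pi/4) + C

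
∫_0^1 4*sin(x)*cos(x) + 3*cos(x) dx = (2*sin(1) + 3)*sin(1)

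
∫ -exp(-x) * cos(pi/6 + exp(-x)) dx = sin(pi/6 + exp(-x)) + C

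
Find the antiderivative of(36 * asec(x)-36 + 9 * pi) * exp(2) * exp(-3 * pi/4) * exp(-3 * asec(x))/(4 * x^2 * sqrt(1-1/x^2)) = (-12*asec(x) - 3*pi + 8)*exp(-3*asec(x) - 3*pi/4 + 2)/4 + C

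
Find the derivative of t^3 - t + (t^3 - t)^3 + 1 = 9*t^8 - 21*t^6 + 15*t^4 - 1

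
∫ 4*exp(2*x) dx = 2*exp(2*x) + C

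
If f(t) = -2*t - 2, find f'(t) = -2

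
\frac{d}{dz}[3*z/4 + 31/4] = 3/4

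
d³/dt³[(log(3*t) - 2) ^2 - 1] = (4*log(t) - 14 + 4*log(3))/t^3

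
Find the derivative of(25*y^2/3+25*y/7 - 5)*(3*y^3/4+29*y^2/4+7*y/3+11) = 125*y^4/4 + 5300*y^3/21 + 2620*y^2/21 + 255*y/2 + 580/21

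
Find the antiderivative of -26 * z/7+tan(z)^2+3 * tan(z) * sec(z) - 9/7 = -13*z^2/7 - 16*z/7 + tan(z) + 3/cos(z) + C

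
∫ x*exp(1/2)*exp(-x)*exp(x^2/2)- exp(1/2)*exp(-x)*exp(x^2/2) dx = exp((x - 1)^2/2) + C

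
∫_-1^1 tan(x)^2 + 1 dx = 2*tan(1)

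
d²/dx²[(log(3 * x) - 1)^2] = (-2*log(x) - 2*log(3) + 4)/x^2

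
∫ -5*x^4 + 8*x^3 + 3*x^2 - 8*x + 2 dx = -x^5 + 2*x^4 + x^3 - 4*x^2 + 2*x + C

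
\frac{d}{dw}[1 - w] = -1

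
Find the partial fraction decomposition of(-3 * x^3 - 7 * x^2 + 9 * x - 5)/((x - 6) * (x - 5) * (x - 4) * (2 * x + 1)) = 29/(429*(2*x + 1)) - 91/(6*(x - 4)) + 510/(11*(x - 5)) - 851/(26*(x - 6))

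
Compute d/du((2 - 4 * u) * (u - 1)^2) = -12*u^2 + 20*u - 8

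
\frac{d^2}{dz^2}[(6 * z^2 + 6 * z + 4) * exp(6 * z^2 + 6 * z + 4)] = 864*z^4*exp(6*z^2 + 6*z + 4) + 1728*z^3*exp(6*z^2 + 6*z + 4) + 2016*z^2*exp(6*z^2 + 6*z + 4) + 1152*z*exp(6*z^2 + 6*z + 4) + 276*exp(6*z^2 + 6*z + 4)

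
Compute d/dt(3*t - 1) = 3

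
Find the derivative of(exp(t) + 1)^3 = 3*exp(3*t) + 6*exp(2*t) + 3*exp(t)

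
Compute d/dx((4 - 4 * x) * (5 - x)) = 8*x - 24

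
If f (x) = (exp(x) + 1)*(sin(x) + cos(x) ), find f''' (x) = -4*exp(x)*sin(x) + sin(x) - cos(x)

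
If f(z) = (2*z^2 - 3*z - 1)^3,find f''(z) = 240*z^4 - 720*z^3 + 504*z^2 + 54*z - 42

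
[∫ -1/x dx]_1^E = -1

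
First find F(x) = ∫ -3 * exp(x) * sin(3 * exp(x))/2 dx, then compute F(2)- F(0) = cos(3*exp(2))/2 - cos(3)/2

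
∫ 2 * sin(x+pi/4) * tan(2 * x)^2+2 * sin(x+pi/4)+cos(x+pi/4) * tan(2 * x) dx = sin(x + pi/4)*tan(2*x) + C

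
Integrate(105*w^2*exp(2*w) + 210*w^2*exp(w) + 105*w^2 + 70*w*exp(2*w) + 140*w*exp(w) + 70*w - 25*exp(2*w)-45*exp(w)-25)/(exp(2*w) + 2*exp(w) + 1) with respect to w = 5*(w*(exp(w) + 1)*(7*w^2 + 7*w - 5) + exp(w))/(exp(w) + 1) + C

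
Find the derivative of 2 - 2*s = -2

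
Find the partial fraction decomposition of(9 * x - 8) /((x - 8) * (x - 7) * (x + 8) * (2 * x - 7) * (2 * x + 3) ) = 86/(20995*(2*x + 3)) + 94/(7245*(2*x - 7)) - 1/(897*(x + 8)) - 11/(357*(x - 7)) + 4/(171*(x - 8))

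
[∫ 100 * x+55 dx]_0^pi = -18 - 5*pi + 2*(3 + 5*pi)^2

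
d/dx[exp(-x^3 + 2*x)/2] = -3*x^2*exp(-x^3 + 2*x)/2 + exp(-x^3 + 2*x)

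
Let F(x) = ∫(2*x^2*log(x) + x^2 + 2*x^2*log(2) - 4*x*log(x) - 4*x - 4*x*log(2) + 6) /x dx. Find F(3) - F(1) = -3*log(2) + 3*log(6)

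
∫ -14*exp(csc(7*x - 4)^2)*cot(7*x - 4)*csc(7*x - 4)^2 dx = exp(csc(7*x - 4)^2) + C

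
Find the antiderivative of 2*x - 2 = x^2 - 2*x + C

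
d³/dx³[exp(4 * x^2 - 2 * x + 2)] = 512*x^3*exp(4*x^2 - 2*x + 2) - 384*x^2*exp(4*x^2 - 2*x + 2) + 288*x*exp(4*x^2 - 2*x + 2) - 56*exp(4*x^2 - 2*x + 2)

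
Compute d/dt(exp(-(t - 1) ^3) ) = (-3*t^2 + 6*t - 3)*exp(-t^3 + 3*t^2 - 3*t + 1)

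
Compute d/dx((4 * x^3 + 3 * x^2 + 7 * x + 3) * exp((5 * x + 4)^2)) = 200*x^4*exp(25*x^2 + 40*x + 16) + 310*x^3*exp(25*x^2 + 40*x + 16) + 482*x^2*exp(25*x^2 + 40*x + 16) + 436*x*exp(25*x^2 + 40*x + 16) + 127*exp(25*x^2 + 40*x + 16)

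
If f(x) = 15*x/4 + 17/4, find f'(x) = 15/4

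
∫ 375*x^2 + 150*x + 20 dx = 125*x^3 + 75*x^2 + 20*x + C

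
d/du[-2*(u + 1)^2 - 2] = -4*u - 4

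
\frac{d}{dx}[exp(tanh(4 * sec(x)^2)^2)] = 16*exp(tanh(4/cos(x)^2)^2)*sin(x)*tanh(4/cos(x)^2)/(cos(x)^3*cosh(4/cos(x)^2)^2)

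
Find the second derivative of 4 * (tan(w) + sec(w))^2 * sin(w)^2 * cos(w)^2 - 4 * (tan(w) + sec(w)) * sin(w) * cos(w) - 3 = 4*(-16*sin(w)^3 - 18*sin(w)^2 + 12*sin(w) + 13)*sin(w)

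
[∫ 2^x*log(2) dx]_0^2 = 3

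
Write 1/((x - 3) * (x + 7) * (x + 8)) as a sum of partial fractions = 1/(11*(x + 8)) - 1/(10*(x + 7)) + 1/(110*(x - 3))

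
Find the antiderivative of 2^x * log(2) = 2^x + C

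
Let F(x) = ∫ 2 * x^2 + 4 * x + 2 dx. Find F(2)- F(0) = 52/3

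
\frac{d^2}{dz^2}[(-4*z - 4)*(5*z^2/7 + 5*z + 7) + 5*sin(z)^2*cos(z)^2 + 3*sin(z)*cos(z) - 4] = -120*z/7 + 20*(1 - cos(2*z))^2 - 6*sin(2*z) + 40*cos(2*z) - 530/7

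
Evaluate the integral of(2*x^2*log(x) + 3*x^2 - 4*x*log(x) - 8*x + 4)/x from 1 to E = -1 + 2*(-2 + E)^2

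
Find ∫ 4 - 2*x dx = -x^2 + 4*x + C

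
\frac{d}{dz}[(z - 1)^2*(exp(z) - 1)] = z^2*exp(z) - 2*z - exp(z) + 2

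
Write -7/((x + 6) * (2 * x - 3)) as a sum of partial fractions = -14/(15*(2*x - 3)) + 7/(15*(x + 6))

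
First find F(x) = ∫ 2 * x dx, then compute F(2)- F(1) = 3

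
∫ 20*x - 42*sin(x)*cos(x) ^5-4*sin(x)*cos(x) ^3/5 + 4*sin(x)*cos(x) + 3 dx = 10*x^2 + 3*x + 7*cos(x)^6 + cos(x)^4/5 - 2*cos(x)^2 + C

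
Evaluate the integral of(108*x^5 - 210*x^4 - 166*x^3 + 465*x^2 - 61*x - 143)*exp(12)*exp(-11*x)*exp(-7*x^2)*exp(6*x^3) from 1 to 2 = 10*exp(10)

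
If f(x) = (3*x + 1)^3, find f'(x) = 81*x^2 + 54*x + 9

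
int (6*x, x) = 3*x^2 + C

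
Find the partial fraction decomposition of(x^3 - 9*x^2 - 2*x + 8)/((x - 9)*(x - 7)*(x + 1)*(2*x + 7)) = 221/(525*(2*x + 7)) + 13/(42*(x - 7)) - 1/(50*(x - 9))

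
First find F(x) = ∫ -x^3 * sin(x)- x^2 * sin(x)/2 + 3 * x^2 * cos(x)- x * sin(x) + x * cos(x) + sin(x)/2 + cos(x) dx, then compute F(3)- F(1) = 34*cos(3) - 2*cos(1)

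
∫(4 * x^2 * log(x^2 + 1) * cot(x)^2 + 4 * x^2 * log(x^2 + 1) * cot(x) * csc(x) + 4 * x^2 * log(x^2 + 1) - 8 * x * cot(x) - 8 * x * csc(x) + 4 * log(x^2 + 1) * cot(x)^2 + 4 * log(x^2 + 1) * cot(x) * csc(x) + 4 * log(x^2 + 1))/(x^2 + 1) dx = -4*(cot(x) + csc(x))*log(x^2 + 1) + C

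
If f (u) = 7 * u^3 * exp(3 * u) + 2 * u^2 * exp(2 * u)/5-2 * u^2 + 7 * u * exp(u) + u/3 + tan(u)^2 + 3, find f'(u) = 21*u^3*exp(3*u) + 21*u^2*exp(3*u) + 4*u^2*exp(2*u)/5 + 4*u*exp(2*u)/5 + 7*u*exp(u) - 4*u + 7*exp(u) + 2*sin(u)/cos(u)^3 + 1/3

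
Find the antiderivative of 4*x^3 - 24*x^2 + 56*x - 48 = x^4 - 8*x^3 + 28*x^2 - 48*x + C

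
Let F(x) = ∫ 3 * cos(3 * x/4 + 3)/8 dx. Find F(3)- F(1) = sin(21/4)/2 - sin(15/4)/2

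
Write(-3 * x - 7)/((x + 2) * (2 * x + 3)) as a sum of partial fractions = -5/(2*x + 3) + 1/(x + 2)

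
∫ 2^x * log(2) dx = 2^x + C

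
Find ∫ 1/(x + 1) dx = log(-x - 1) + C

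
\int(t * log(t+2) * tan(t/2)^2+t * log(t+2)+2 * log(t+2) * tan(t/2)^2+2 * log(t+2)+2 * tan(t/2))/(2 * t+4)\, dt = log(t + 2)*tan(t/2) + C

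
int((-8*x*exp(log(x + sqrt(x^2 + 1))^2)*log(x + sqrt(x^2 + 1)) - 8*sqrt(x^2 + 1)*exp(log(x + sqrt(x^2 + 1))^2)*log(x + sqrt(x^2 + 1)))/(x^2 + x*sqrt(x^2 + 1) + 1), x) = -4*exp(log(x + sqrt(x^2 + 1))^2) + C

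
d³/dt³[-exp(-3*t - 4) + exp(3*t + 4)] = (27*exp(6*t + 8) + 27)*exp(-3*t - 4)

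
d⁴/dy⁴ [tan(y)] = 24*tan(y)^5 + 40*tan(y)^3 + 16*tan(y)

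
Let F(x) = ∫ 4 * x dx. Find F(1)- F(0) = 2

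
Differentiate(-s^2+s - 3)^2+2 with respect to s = 4*s^3 - 6*s^2 + 14*s - 6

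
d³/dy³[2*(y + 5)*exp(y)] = 2*y*exp(y) + 16*exp(y)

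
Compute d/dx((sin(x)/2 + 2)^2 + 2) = (sin(x)/2 + 2)*cos(x)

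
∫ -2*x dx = -x^2 + C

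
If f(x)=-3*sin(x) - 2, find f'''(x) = 3*cos(x)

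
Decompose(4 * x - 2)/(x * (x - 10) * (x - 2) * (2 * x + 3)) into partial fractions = 64/(483*(2*x + 3)) - 3/(56*(x - 2)) + 19/(920*(x - 10)) - 1/(30*x)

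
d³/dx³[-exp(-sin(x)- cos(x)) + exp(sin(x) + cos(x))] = 2*(-3*exp(2*sin(x) + 2*cos(x))*sin(x + pi/4) - sqrt(2)*exp(2*sin(x))*exp(2*cos(x))*sin(x)*cos(x) - sqrt(2)*sin(x)*cos(x) + 3*sin(x + pi/4))*exp(-sqrt(2)*sin(x + pi/4))*cos(x + pi/4)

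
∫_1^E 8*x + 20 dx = -24 + 4*E*(E + 5)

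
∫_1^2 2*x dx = 3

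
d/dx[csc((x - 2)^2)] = 4*(2 - x)*cos(x^2 - 4*x + 4)/(1 - cos(2*(x^2 - 4*x + 4)))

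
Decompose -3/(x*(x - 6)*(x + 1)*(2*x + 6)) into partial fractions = 1/(36*(x + 3)) - 3/(28*(x + 1)) - 1/(252*(x - 6)) + 1/(12*x)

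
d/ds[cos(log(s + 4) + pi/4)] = -sin(log(s + 4) + pi/4)/(s + 4)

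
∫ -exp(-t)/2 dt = exp(-t)/2 + C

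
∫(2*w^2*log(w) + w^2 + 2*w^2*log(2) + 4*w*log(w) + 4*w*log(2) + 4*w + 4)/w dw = (w + 2)^2*log(2*w) + C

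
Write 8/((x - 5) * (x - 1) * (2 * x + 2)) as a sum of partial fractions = 1/(3*(x + 1)) - 1/(2*(x - 1)) + 1/(6*(x - 5))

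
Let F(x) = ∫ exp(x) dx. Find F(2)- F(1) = -E + exp(2)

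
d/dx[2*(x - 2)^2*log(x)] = (4*x^2*log(x) + 2*x^2 - 8*x*log(x) - 8*x + 8)/x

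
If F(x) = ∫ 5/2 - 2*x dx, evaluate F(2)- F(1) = -1/2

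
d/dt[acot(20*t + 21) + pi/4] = -10/(200*t^2 + 420*t + 221)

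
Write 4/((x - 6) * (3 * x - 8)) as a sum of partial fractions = -6/(5*(3*x - 8)) + 2/(5*(x - 6))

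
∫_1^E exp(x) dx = -E + exp(E)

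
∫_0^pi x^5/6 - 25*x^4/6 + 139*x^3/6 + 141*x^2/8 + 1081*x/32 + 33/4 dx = -5*pi^3/3 - 4 + 55*pi/4 + 25*pi^2 + (-5*pi^2 - 11*pi/4 + 4 + pi^3/3)^2/4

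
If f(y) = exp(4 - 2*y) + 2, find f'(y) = -2*exp(4 - 2*y)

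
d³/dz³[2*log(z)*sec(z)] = 2*(-z^3*log(z)*sin(z)/cos(z) + 6*z^3*log(z)*sin(z)/cos(z)^3 - 3*z^2 + 6*z^2/cos(z)^2 - 3*z*sin(z)/cos(z) + 2)/(z^3*cos(z))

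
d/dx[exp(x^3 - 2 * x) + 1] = 3*x^2*exp(x^3 - 2*x) - 2*exp(x^3 - 2*x)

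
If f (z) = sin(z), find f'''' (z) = sin(z)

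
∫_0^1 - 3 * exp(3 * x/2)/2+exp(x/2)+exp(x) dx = -exp(3/2) - 2 + E + 2*exp(1/2)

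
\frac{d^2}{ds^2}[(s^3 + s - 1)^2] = 30*s^4 + 24*s^2 - 12*s + 2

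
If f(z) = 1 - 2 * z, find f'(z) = -2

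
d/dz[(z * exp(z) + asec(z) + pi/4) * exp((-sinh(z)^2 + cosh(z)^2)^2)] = (z^3*sqrt(1 - 1/z^2)*exp(z + 1) + z^2*sqrt(1 - 1/z^2)*exp(z + 1) + E)/(z^2*sqrt(1 - 1/z^2))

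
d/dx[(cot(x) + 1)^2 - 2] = -2*(1 + cos(x)/sin(x))/sin(x)^2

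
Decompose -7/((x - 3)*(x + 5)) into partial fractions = 7/(8*(x + 5)) - 7/(8*(x - 3))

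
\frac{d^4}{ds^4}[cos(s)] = cos(s)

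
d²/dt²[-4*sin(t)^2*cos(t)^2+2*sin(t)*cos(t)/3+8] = -16*(1 - cos(2*t))^2 - 4*sin(2*t)/3 - 32*cos(2*t) + 24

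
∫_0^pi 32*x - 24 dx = -9 + (3 - 4*pi)^2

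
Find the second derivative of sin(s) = -sin(s)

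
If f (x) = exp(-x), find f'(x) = -exp(-x)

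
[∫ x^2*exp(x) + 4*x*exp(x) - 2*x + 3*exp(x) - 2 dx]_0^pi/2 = (-1 + exp(pi/2))*(1 + pi/2)^2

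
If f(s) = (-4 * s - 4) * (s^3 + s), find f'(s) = -16*s^3 - 12*s^2 - 8*s - 4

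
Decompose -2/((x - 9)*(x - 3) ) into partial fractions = 1/(3*(x - 3)) - 1/(3*(x - 9))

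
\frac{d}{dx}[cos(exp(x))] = -exp(x)*sin(exp(x))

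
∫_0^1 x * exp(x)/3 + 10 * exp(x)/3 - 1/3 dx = -10/3 + 10*E/3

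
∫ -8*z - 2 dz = -4*z^2 - 2*z + C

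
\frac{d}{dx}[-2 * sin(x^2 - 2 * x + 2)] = 4*(1 - x)*cos(x^2 - 2*x + 2)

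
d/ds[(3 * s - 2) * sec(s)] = 3*s*tan(s)*sec(s) - 2*tan(s)*sec(s) + 3*sec(s)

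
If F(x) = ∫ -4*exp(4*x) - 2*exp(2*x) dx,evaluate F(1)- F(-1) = -exp(4) - exp(2) + exp(-4) + exp(-2)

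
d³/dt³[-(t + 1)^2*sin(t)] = t^2*cos(t) + 6*t*sin(t) + 2*t*cos(t) + 6*sin(t) - 5*cos(t)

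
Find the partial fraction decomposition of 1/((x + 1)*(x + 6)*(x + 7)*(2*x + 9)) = -8/(105*(2*x + 9)) - 1/(30*(x + 7)) + 1/(15*(x + 6)) + 1/(210*(x + 1))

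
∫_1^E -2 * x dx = 1 - exp(2)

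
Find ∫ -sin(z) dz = cos(z) + C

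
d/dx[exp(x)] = exp(x)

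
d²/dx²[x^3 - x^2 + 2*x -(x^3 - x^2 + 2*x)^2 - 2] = -30*x^4 + 40*x^3 - 60*x^2 + 30*x - 10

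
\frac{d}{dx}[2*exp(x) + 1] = 2*exp(x)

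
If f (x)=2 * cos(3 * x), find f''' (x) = 54*sin(3*x)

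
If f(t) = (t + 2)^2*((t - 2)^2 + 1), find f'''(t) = 24*t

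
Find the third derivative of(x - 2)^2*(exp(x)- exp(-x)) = (x^2*exp(2*x) + x^2 + 2*x*exp(2*x) - 10*x - 2*exp(2*x) + 22)*exp(-x)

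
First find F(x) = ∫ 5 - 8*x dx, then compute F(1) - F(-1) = 10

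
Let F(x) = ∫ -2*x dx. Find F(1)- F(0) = -1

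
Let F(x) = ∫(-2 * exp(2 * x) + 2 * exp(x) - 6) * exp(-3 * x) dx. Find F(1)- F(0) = -3 - exp(-2) + 2*exp(-3) + 2*exp(-1)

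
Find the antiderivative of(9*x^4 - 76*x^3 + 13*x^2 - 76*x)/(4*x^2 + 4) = 3*x^3/4 - 19*x^2/2 + x + acot(x) + C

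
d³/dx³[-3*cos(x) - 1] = -3*sin(x)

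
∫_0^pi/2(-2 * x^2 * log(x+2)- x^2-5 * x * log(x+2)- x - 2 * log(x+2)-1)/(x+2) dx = (-pi^2/4 - pi/2 - 1)*log(pi/2 + 2) + log(2)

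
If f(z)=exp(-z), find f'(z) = -exp(-z)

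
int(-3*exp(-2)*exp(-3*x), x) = exp(-3*x - 2) + C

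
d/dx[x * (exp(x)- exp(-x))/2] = (x*exp(2*x) + x + exp(2*x) - 1)*exp(-x)/2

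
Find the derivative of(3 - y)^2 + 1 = 2*y - 6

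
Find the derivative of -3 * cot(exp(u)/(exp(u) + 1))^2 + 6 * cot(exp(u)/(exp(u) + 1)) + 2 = 6*sqrt(2)*exp(u)*sin(pi/4 - exp(u)/(exp(u) + 1))/((exp(2*u) + 2*exp(u) + 1)*sin(exp(u)/(exp(u) + 1))^3)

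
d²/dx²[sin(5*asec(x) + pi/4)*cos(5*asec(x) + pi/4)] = (10*x^3*sqrt(1 - 1/x^2)*sin(10*asec(x)) - 50*x^2*cos(10*asec(x)) - 5*x*sqrt(1 - 1/x^2)*sin(10*asec(x)) + 50*cos(10*asec(x)))/(x^6 - 2*x^4 + x^2)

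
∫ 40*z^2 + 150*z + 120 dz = 40*z^3/3 + 75*z^2 + 120*z + C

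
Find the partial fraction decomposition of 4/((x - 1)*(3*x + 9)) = -1/(3*(x + 3)) + 1/(3*(x - 1))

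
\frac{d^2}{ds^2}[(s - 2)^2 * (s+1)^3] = 20*s^3 - 12*s^2 - 30*s + 2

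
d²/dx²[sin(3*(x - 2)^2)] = -36*x^2*sin(3*(x^2 - 4*x + 4)) + 144*x*sin(3*(x^2 - 4*x + 4)) - 144*sin(3*(x^2 - 4*x + 4)) + 6*cos(3*(x^2 - 4*x + 4))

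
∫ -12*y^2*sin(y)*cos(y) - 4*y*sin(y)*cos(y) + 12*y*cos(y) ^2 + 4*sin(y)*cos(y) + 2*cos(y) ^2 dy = (6*y^2 + 2*y - 2)*cos(y)^2 + C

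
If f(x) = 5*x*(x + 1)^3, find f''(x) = 60*x^2 + 90*x + 30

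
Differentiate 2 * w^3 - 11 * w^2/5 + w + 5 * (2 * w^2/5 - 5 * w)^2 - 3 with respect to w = 16*w^3/5 - 54*w^2 + 1228*w/5 + 1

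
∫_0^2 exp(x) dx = -1 + exp(2)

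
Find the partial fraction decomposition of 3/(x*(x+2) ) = -3/(2*(x + 2)) + 3/(2*x)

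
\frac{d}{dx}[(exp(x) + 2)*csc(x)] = -exp(x)*cot(x)*csc(x) + exp(x)*csc(x) - 2*cot(x)*csc(x)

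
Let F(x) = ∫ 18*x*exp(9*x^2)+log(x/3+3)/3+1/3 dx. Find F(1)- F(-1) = -8*log(8/3)/3 + 10*log(10/3)/3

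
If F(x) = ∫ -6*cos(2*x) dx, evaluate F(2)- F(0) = -3*sin(4)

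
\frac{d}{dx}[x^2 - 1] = 2*x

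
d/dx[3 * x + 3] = 3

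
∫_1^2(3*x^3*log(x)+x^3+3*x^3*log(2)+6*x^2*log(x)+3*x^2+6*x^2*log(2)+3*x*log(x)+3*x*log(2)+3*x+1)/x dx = 46*log(2)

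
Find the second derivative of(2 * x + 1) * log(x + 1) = (2*x + 3)/(x^2 + 2*x + 1)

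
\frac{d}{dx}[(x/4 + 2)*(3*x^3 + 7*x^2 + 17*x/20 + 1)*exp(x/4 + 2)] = 3*x^4*exp(x/4 + 2)/16 + 79*x^3*exp(x/4 + 2)/16 + 8577*x^2*exp(x/4 + 2)/320 + 2313*x*exp(x/4 + 2)/80 + 49*exp(x/4 + 2)/20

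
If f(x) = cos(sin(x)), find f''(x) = sin(x)*sin(sin(x)) - cos(x)^2*cos(sin(x))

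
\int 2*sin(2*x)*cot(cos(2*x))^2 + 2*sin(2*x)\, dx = cot(cos(2*x)) + C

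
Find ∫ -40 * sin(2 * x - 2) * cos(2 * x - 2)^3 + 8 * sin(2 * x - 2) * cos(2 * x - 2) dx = (5*cos(2*x - 2)^2 - 2)*cos(2*x - 2)^2 + C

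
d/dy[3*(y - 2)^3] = 9*y^2 - 36*y + 36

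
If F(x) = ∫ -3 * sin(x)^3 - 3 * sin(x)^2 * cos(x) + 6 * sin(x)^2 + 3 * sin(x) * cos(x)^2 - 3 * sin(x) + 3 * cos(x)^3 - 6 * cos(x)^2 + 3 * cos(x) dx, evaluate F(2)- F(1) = (-1 + cos(2) + sin(2))^3 - (-1 + cos(1) + sin(1))^3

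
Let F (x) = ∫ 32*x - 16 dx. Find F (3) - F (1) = 96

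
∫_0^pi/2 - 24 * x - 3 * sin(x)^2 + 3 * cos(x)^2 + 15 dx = -3*pi^2 + 15*pi/2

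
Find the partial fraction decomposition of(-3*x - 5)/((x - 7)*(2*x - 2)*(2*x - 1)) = -1/(2*x - 1) + 2/(3*(x - 1)) - 1/(6*(x - 7))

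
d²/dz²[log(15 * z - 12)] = -25/(25*z^2 - 40*z + 16)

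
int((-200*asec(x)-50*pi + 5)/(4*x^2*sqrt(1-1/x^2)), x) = -25*(4*asec(x) + pi)^2/16 + 5*asec(x)/4 + C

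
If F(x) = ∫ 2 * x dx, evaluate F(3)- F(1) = 8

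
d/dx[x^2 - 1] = 2*x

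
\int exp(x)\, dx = exp(x) + C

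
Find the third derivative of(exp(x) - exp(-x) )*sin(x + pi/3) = -2*sqrt(2)*(exp(2*x)*sin(x + pi/12) + cos(x + pi/12))*exp(-x)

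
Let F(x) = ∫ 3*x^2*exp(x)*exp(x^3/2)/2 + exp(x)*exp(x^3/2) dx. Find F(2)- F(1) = -exp(3/2) + exp(6)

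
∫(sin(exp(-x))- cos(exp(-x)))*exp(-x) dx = sqrt(2)*sin(pi/4 + exp(-x)) + C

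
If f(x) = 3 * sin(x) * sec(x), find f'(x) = 3/cos(x)^2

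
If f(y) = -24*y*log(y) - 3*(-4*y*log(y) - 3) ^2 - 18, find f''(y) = (-96*y*log(y)^2 - 288*y*log(y) - 96*y - 96)/y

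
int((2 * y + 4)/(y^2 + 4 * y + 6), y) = log((y + 2)^2 + 2) + C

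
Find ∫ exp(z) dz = exp(z) + C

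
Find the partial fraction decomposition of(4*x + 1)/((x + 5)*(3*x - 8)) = 35/(23*(3*x - 8)) + 19/(23*(x + 5))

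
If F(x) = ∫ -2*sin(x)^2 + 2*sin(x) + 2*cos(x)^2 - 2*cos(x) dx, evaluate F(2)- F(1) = -(-1 + cos(1) + sin(1))^2 + (-1 + cos(2) + sin(2))^2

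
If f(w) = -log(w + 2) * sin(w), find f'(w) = -(w*log(w + 2)*cos(w) + 2*log(w + 2)*cos(w) + sin(w))/(w + 2)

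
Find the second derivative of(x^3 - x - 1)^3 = 72*x^7 - 126*x^5 - 90*x^4 + 60*x^3 + 72*x^2 + 12*x - 6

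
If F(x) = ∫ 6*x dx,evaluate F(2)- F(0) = 12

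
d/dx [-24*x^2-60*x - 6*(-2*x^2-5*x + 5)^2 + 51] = -96*x^3 - 360*x^2 - 108*x + 240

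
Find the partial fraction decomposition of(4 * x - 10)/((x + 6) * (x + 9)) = 46/(3*(x + 9)) - 34/(3*(x + 6))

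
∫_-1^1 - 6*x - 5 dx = -10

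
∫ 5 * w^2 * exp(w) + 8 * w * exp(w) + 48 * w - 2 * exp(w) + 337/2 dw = w*(5*w - 2)*exp(w) + w/2 + 6*(2*w + 7)^2 + C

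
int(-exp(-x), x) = exp(-x) + C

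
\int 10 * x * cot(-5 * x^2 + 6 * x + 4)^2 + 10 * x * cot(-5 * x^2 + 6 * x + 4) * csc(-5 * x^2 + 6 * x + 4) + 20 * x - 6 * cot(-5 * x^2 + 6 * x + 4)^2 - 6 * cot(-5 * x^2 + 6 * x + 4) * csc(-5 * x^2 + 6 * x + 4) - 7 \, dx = 5*x^2 - x + cot(-5*x^2 + 6*x + 4) + csc(-5*x^2 + 6*x + 4) + C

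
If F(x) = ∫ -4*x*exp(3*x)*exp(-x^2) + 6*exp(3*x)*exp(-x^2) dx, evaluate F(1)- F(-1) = -2*exp(-4) + 2*exp(2)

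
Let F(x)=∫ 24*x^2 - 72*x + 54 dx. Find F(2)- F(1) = 2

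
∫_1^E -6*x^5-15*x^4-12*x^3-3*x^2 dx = (-exp(2) - E)^3 + 8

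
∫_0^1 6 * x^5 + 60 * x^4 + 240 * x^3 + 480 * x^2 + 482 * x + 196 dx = 670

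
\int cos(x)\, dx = sin(x) + C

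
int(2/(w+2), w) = log(2*(w + 2)^2) + C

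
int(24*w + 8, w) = 12*w^2 + 8*w + C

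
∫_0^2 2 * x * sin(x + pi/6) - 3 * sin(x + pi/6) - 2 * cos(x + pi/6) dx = -3*sqrt(3)/2 - cos(pi/6 + 2)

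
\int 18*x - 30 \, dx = 9*x^2 - 30*x + C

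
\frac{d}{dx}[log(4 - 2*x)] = 1/(x - 2)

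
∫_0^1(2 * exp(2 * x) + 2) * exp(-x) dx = -2*exp(-1) + 2*E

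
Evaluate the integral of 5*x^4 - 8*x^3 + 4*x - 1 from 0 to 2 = 6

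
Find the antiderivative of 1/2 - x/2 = -x^2/4 + x/2 + C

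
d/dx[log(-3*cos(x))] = -tan(x)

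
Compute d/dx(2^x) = 2^x*log(2)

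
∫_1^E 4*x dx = -2 + 2*exp(2)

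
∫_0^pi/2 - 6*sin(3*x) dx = -2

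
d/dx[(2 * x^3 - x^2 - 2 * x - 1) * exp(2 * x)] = 4*x^3*exp(2*x) + 4*x^2*exp(2*x) - 6*x*exp(2*x) - 4*exp(2*x)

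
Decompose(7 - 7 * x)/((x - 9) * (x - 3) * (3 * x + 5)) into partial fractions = 3/(8*(3*x + 5)) + 1/(6*(x - 3)) - 7/(24*(x - 9))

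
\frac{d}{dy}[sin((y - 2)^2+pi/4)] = 2*y*cos(y^2 - 4*y + pi/4 + 4) - 4*cos(y^2 - 4*y + pi/4 + 4)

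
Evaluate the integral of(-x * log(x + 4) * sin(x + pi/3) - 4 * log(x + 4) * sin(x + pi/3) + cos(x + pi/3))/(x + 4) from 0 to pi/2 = -sqrt(3)*log(pi/2 + 4)/2 - log(2)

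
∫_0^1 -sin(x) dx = -1 + cos(1)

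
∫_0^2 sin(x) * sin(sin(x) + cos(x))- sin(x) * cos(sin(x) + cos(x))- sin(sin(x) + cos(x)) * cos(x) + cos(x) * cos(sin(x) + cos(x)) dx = sqrt(2)*(-sin(pi/4 + 1) + sin(sqrt(2)*sin(pi/4 + 2) + pi/4))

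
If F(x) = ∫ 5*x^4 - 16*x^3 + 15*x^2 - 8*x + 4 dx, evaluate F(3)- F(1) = 28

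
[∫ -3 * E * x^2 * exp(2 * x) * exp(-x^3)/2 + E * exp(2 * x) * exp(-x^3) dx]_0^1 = -E/2 + exp(2)/2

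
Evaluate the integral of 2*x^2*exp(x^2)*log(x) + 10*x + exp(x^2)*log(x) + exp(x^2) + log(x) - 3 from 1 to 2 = 2*log(2) + 11 + 2*exp(4)*log(2)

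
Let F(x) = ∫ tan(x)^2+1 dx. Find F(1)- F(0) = tan(1)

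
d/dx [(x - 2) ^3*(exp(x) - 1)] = x^3*exp(x) - 3*x^2*exp(x) - 3*x^2 + 12*x + 4*exp(x) - 12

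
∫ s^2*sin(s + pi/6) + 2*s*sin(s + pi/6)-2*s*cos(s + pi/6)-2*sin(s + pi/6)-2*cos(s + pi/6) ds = (-s^2 - 2*s + 2)*cos(s + pi/6) + C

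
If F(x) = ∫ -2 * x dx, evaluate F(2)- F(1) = -3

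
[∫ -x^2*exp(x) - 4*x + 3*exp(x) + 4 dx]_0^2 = -1 + exp(2)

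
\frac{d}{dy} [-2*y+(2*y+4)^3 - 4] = 24*y^2 + 96*y + 94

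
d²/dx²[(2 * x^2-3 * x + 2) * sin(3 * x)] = -18*x^2*sin(3*x) + 27*x*sin(3*x) + 24*x*cos(3*x) - 14*sin(3*x) - 18*cos(3*x)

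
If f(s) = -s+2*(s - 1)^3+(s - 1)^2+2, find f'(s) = 6*s^2 - 10*s + 3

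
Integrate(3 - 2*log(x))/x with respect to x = -(log(x) - 1)^2 + log(x) + C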